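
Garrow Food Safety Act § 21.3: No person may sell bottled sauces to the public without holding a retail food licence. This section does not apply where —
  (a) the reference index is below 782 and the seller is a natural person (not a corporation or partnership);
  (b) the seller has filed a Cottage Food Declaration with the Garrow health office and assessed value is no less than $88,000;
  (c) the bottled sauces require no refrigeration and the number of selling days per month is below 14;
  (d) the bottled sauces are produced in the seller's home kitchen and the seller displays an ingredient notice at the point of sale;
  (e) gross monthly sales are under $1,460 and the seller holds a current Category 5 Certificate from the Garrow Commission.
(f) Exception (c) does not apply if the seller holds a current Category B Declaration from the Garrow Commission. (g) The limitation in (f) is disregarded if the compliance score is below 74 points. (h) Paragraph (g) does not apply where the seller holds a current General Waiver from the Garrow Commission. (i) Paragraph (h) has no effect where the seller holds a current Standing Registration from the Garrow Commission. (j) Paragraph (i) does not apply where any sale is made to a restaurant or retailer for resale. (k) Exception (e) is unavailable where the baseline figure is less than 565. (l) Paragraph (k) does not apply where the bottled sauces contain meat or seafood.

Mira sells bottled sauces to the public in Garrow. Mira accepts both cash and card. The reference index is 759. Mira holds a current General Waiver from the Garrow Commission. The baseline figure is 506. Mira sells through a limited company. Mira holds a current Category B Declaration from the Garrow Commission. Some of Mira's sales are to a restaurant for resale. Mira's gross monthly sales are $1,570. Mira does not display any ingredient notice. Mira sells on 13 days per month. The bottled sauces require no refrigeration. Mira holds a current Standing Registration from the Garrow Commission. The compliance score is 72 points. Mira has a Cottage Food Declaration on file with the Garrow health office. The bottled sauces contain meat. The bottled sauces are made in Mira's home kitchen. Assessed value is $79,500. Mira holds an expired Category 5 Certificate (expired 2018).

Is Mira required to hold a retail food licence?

Yes — Mira must hold a retail food licence.

Exception (a) requires that the seller is a natural person (not a corporation or partnership); but the seller operates through a limited company, so (a) is unavailable.
Exception (b) fails — assessed value is $79,500, short of $88,000.
Exception (c): the bottled sauces are shelf-stable; the number of selling days per month is 13, below the 14 limit — every condition holds. Turning to paragraphs (f)–(j): (f) applies — a current Category B Declaration is held. (g) would limit (f) — the compliance score is 72 points, below the 74 points limit — but (h) sets (g) aside: (h) is triggered — a current General Waiver is held. (i) is engaged (a current Standing Registration is held), but yields to (j): (j) operates — some sales are to a restaurant for resale. (c) is therefore removed.
Exception (d) requires that the seller displays an ingredient notice at the point of sale; but no ingredient notice is displayed, so (d) is unavailable.
Exception (e) does not apply: gross monthly sales are $1,570, not under $1,460.
No exception is made out. Mira falls within the general rule.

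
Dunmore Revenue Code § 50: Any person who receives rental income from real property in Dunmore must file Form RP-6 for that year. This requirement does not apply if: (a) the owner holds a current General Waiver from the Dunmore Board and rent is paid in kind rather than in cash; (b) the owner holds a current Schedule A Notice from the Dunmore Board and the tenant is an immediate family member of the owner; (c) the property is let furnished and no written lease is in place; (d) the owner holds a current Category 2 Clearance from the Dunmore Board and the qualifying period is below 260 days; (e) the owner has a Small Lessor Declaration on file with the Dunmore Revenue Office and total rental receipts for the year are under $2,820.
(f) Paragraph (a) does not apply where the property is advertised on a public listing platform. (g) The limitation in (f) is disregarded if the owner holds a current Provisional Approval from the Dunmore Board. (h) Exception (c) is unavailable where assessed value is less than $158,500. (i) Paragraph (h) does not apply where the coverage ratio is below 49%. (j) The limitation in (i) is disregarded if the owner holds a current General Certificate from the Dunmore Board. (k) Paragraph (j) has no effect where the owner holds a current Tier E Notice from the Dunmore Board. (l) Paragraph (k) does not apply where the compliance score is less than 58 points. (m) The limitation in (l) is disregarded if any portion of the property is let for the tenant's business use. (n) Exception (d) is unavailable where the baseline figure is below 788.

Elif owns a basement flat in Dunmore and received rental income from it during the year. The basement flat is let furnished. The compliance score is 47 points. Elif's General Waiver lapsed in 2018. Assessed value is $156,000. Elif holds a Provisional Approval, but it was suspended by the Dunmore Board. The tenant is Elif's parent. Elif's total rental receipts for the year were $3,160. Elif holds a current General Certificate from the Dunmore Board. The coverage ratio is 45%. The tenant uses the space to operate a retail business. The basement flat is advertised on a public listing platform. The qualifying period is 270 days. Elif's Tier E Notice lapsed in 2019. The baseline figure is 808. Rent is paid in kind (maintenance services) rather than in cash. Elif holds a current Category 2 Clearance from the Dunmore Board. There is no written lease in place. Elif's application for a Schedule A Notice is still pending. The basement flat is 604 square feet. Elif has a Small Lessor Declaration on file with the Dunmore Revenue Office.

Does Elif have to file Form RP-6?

Exception (a) requires that the owner holds a current General Waiver from the Dunmore Board; but there is no General Waiver in force, so (a) is unavailable.
Exception (b) requires that the owner holds a current Schedule A Notice from the Dunmore Board; but no current Schedule A Notice is held, so (b) is unavailable.
Exception (c)'s conditions are all satisfied: the property is let furnished; there is no written lease. Turning to paragraphs (h)–(m): (h) operates against (c): assessed value is $156,000, less than the $158,500 limit. (i) would limit (h) — the coverage ratio is 45%, below the 49% limit — but (j) sets (i) aside: (j) applies — a current General Certificate is held. (k) does not operate here (the Tier E Notice is not current), so (j) stands. (c) is therefore removed.
Exception (d) does not apply: the qualifying period is 270 days, not below 260 days.
Exception (e) does not apply: total rental receipts for the year are $3,160, not under $2,820.
No exception displaces § 50.

Yes — Elif must file Form RP-6.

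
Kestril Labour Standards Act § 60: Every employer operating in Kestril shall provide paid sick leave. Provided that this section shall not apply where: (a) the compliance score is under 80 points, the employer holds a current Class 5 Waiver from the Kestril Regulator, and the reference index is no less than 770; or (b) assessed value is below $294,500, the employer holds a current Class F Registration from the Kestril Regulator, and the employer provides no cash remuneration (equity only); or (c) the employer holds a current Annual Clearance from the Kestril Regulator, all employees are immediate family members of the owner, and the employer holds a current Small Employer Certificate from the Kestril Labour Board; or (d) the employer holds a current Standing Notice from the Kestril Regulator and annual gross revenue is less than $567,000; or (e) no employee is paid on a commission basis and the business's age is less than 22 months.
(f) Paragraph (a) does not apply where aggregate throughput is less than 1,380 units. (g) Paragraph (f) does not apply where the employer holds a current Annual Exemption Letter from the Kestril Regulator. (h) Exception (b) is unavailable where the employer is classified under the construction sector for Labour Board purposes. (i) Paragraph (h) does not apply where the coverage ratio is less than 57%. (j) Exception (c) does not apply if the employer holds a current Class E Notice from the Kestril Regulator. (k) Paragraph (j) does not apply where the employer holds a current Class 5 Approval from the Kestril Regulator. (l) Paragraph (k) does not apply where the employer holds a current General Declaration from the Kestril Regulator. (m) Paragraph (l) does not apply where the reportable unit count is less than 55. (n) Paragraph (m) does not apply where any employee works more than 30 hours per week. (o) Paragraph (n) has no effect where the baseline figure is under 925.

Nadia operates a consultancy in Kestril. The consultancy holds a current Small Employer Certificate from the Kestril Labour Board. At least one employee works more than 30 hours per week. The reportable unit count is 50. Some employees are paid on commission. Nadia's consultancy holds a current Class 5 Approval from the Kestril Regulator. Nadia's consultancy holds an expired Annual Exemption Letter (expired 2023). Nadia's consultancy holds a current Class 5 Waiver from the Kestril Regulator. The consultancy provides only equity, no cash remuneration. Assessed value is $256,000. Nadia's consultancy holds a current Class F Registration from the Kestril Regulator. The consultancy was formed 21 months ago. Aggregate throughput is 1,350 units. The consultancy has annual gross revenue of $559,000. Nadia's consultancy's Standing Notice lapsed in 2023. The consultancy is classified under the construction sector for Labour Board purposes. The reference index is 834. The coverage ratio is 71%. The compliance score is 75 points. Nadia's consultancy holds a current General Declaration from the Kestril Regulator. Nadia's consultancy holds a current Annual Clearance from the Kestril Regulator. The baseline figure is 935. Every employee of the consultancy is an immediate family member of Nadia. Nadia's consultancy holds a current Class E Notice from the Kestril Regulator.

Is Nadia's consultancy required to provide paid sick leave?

Exception (a) is satisfied on its face — the compliance score is 75 points, under the 80 points limit; a current Class 5 Waiver is held; the reference index is 834, meeting the 770 threshold. Turning to paragraphs (f)–(g): (f) operates against (a): aggregate throughput is 1,350 units, less than the 1,380 units limit. (g), which would lift (f), does not operate here — no current Annual Exemption Letter is held. So (a) is unavailable.
Exception (b)'s conditions are all satisfied: assessed value is $256,000, below the $294,500 limit; a current Class F Registration is held; remuneration is equity-only. Turning to paragraphs (h)–(i): (h) operates against (b): the consultancy is classified under the construction sector. (i), which would lift (h), is not engaged — the coverage ratio is 71%, not less than 57%. (b) is therefore removed.
Exception (c): a current Annual Clearance is held; every employee is an immediate family member; a current Small Employer Certificate is held — every condition holds. However, paragraphs (j)–(o) must be considered: (j) operates against (c): a current Class E Notice is held. (k) would limit (j) — a current Class 5 Approval is held — but (l) sets (k) aside: (l) operates against (k): a current General Declaration is held. (m) would limit (l) — the reportable unit count is 50, less than the 55 limit — but (n) sets (m) aside: (n) operates against (m): at least one employee exceeds 30 hours/week. (o), which would lift (n), is not triggered — the baseline figure is 935, not under 925. So (c) is unavailable.
Exception (d) fails — no current Standing Notice is held.
Exception (e) does not apply: some employees are paid on commission.
None of the exceptions is available; § 60 applies in full.

Yes — Nadia's consultancy must provide paid sick leave.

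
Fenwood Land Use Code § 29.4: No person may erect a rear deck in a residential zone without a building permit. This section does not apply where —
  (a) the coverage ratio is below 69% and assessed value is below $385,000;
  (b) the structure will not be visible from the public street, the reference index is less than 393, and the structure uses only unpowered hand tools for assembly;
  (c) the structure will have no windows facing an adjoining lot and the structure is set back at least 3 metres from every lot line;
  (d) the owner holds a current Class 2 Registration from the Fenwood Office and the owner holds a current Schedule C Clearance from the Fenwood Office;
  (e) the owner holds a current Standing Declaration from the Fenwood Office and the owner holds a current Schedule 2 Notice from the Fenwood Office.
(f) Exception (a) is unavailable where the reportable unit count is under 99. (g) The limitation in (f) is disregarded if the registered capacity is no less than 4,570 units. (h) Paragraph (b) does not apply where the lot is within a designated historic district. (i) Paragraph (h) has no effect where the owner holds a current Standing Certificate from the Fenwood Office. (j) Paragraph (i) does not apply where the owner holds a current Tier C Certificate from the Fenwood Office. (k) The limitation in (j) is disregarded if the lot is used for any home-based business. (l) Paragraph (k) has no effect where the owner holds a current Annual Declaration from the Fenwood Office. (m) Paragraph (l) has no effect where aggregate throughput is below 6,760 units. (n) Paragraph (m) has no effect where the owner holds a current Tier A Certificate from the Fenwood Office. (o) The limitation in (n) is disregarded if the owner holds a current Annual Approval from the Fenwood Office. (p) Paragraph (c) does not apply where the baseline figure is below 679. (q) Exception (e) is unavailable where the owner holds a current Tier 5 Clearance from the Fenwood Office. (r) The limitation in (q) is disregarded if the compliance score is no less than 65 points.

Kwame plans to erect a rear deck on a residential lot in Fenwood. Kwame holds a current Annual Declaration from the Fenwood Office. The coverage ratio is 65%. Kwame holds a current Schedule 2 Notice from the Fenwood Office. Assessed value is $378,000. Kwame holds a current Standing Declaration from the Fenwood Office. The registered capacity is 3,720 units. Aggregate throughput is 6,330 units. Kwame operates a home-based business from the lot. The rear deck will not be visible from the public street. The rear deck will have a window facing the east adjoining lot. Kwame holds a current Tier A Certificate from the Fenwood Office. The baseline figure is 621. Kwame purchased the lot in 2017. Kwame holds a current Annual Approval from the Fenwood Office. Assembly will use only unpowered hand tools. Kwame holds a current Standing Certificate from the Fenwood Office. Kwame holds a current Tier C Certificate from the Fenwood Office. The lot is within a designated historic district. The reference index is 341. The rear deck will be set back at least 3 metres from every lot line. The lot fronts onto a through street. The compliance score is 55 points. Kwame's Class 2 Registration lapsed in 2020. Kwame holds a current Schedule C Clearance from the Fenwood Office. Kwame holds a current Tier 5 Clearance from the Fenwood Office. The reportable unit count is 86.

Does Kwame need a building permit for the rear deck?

Exception (a) is satisfied on its face — the coverage ratio is 65%, below the 69% limit; assessed value is $378,000, below the $385,000 limit. But: (f) operates against (a): the reportable unit count is 86, under the 99 limit. (g), which would lift (f), is not triggered — the registered capacity is 3,720 units, short of 4,570 units. (a) is therefore removed.
Exception (b): the structure will not be visible from the street; the reference index is 341, less than the 393 limit; assembly uses only hand tools — every condition holds. Under paragraphs (h)–(o): (h) applies (the lot is in a historic district), but is itself disapplied by (i): (i) applies — a current Standing Certificate is held. (j) operates (a current Tier C Certificate is held), but is overridden by (k): (k) operates against (j): a home-based business operates on the lot. (l) would limit (k) — a current Annual Declaration is held — but (m) sets (l) aside: (m) operates against (l): aggregate throughput is 6,330 units, below the 6,760 units limit. (n) would limit (m) — a current Tier A Certificate is held — but (o) sets (n) aside: (o) is engaged — a current Annual Approval is held. So (b) applies.
Exception (c) requires that the structure will have no windows facing an adjoining lot; but a window faces an adjoining lot, so (c) is unavailable.
Exception (d) fails — the Class 2 Registration is not current.
Exception (e) is satisfied on its face — a current Standing Declaration is held; a current Schedule 2 Notice is held. But applying paragraphs (q)–(r): (q) is triggered — a current Tier 5 Clearance is held. (r) is not triggered (the compliance score is 55 points, short of 65 points), so (q) stands. Exception (e) does not apply.

No — exception (b) applies; Kwame does not need a building permit.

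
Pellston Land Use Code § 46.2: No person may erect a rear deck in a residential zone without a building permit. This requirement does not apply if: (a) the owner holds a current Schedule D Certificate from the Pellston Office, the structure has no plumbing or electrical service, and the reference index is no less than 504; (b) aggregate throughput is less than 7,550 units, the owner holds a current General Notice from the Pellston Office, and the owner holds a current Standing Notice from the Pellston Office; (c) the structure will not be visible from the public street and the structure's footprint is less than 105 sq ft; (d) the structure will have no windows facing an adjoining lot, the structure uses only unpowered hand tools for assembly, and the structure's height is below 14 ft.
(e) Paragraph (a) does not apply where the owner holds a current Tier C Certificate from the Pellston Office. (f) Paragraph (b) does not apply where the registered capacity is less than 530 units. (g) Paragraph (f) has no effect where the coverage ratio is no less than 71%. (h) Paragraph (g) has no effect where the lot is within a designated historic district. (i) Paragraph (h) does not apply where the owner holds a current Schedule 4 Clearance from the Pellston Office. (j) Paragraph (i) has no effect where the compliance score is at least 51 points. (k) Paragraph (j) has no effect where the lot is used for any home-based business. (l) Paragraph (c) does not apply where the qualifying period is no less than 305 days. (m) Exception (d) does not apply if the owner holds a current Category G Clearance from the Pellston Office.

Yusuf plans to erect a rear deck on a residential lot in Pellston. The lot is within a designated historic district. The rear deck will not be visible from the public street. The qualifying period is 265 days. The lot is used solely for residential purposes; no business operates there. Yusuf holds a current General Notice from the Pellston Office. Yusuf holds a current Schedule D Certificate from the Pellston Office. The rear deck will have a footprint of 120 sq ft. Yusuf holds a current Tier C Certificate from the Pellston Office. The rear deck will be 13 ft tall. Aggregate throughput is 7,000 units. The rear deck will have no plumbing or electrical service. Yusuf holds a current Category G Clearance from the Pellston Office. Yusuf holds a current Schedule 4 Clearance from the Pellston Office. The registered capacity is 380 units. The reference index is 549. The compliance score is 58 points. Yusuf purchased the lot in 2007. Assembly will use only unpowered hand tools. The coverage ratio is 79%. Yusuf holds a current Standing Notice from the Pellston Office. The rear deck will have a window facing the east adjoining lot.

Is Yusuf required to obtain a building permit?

Exception (a): a current Schedule D Certificate is held; there is no plumbing or electrical service; the reference index is 549, meeting the 504 threshold — every condition holds. But applying paragraph (e): (e) operates against (a): a current Tier C Certificate is held. Exception (a) does not apply.
Exception (b) is satisfied on its face — aggregate throughput is 7,000 units, less than the 7,550 units limit; a current General Notice is held; a current Standing Notice is held. But applying paragraphs (f)–(k): (f) operates against (b): the registered capacity is 380 units, less than the 530 units limit. (g) is engaged (the coverage ratio is 79%, meeting the 71% threshold), but is set aside by (h): (h) is engaged — the lot is in a historic district. (i) operates (a current Schedule 4 Clearance is held), but is overridden by (j): (j) is engaged — the compliance score is 58 points, meeting the 51 points threshold. (k), which would lift (j), is not triggered — the lot is solely residential. (b) is therefore removed.
Exception (c) does not apply: the structure's footprint is 120 sq ft, not less than 105 sq ft.
Exception (d) fails — a window faces an adjoining lot.
No exception displaces § 46.2.

Yes — Yusuf must obtain a building permit.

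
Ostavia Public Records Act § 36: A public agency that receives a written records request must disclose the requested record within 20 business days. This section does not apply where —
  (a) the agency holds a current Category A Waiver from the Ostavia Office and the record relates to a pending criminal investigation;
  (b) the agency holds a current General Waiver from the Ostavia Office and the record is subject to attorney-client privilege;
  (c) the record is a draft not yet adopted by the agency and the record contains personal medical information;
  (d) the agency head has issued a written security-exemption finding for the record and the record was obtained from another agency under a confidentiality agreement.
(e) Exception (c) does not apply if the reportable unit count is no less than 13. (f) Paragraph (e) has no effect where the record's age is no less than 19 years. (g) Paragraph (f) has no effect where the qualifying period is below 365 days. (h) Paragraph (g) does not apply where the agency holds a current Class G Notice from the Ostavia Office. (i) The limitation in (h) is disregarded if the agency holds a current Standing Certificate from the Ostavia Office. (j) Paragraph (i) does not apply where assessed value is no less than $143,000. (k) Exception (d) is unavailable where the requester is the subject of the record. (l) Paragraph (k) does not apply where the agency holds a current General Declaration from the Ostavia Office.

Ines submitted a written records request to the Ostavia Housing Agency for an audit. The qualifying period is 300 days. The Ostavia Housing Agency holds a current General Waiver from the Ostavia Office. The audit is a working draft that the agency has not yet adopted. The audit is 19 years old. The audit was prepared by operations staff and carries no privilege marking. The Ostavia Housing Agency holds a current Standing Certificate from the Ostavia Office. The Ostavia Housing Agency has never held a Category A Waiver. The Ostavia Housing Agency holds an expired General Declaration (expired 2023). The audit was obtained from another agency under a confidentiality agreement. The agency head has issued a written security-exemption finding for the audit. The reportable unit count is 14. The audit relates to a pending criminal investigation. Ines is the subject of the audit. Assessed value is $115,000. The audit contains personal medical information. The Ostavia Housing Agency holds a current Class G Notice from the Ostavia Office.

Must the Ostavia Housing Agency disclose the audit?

Exception (a) fails — there is no Category A Waiver in force.
Exception (b) does not apply: the audit carries no privilege marking.
Exception (c)'s conditions are all satisfied: the audit is an unadopted draft; the audit contains personal medical information. But: (e) operates against (c): the reportable unit count is 14, meeting the 13 threshold. (f) is engaged (the record's age is 19 years, meeting the 19 years threshold), but is itself disapplied by (g): (g) operates against (f): the qualifying period is 300 days, below the 365 days limit. (h) is triggered (a current Class G Notice is held), but is itself disapplied by (i): (i) is engaged — a current Standing Certificate is held. (j), which would lift (i), is not engaged — assessed value is $115,000, short of $143,000. So (c) is unavailable.
Exception (d): a written security-exemption finding has been issued; the audit was obtained under a confidentiality agreement — every condition holds. But: (k) is triggered — Ines is the subject of the audit. (l) is inapplicable (the General Declaration is not current), so (k) stands. Exception (d) does not apply.
No exception is made out. the Ostavia Housing Agency falls within the general rule.

Yes — the Ostavia Housing Agency must disclose the audit.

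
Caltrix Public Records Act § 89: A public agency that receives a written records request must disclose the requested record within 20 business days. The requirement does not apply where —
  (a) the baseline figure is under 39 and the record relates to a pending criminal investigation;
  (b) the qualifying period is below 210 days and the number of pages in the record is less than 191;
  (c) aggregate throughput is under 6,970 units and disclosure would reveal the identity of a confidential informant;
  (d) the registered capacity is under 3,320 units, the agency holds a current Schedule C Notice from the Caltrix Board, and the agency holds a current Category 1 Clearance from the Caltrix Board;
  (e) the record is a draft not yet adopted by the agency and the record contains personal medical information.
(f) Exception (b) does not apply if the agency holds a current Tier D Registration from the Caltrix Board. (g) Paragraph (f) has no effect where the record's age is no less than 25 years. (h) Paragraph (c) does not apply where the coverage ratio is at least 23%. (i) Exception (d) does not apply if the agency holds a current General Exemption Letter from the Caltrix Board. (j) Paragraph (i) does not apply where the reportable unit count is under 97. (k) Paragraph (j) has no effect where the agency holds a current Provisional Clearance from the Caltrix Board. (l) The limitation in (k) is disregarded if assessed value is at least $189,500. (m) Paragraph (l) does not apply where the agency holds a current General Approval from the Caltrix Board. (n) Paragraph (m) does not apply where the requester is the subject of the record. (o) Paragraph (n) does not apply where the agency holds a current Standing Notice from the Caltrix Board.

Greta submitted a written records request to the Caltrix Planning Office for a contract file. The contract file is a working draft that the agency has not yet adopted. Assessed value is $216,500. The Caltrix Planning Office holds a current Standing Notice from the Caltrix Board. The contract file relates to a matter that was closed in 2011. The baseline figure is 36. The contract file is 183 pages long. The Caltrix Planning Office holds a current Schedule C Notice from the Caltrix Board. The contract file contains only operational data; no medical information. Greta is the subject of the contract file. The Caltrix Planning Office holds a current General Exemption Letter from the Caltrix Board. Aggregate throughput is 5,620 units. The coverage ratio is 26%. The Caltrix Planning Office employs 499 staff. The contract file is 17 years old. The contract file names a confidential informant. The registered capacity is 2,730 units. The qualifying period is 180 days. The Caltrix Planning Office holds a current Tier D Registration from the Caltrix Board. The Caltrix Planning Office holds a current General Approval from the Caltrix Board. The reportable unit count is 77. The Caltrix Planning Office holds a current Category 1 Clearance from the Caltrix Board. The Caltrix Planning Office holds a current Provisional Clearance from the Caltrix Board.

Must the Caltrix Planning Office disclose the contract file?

Exception (a) requires that the record relates to a pending criminal investigation; but the contract file relates to a closed matter, so (a) is unavailable.
Exception (b) is satisfied on its face — the qualifying period is 180 days, below the 210 days limit; the number of pages in the record is 183, less than the 191 limit. But: (f) is engaged — a current Tier D Registration is held. (g) is not triggered (the record's age is 17 years, short of 25 years), so (f) stands. (b) is therefore removed.
Exception (c)'s conditions are all satisfied: aggregate throughput is 5,620 units, under the 6,970 units limit; the contract file names a confidential informant. However, paragraph (h) must be considered: (h) operates against (c): the coverage ratio is 26%, meeting the 23% threshold. So (c) is unavailable.
All of (d)'s requirements are met (the registered capacity is 2,730 units, under the 3,320 units limit; a current Schedule C Notice is held; a current Category 1 Clearance is held). Turning to paragraphs (i)–(o): (i) operates against (d): a current General Exemption Letter is held. (j) would limit (i) — the reportable unit count is 77, under the 97 limit — but (k) sets (j) aside: (k) applies — a current Provisional Clearance is held. (l) would limit (k) — assessed value is $216,500, meeting the $189,500 threshold — but (m) sets (l) aside: (m) is engaged — a current General Approval is held. (n) would limit (m) — Greta is the subject of the contract file — but (o) sets (n) aside: (o) operates against (n): a current Standing Notice is held. (d) is therefore removed.
Exception (e) does not apply: the contract file contains only operational data.
No exception applies. The general rule governs.

Yes — the Caltrix Planning Office must disclose the contract file.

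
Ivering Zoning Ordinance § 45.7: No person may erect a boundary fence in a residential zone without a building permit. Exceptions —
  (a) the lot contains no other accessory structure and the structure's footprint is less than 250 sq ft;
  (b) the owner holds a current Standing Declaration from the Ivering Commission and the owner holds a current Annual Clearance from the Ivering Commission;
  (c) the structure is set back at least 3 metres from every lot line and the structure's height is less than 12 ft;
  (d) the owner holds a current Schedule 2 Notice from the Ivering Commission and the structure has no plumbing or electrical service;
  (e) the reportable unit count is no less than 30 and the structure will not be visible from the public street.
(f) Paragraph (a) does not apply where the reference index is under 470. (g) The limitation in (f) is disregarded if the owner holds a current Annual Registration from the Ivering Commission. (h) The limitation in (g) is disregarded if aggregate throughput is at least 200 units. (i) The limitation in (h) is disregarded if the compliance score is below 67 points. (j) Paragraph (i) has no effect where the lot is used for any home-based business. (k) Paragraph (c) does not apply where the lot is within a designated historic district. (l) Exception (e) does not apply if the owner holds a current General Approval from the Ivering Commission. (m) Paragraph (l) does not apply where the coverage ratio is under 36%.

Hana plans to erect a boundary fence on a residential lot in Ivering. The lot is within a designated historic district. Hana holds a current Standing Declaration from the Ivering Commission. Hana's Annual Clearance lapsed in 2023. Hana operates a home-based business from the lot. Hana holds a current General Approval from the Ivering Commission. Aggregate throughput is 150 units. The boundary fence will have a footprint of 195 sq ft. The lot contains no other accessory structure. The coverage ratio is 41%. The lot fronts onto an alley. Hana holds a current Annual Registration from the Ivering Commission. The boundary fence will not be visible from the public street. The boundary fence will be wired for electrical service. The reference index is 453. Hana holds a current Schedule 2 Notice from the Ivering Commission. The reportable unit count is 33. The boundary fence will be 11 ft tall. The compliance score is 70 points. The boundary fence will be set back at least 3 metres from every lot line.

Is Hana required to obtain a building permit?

Exception (a) is satisfied on its face — the lot has no other accessory structure; the structure's footprint is 195 sq ft, less than the 250 sq ft limit. Under paragraphs (f)–(j): (f) would limit (a) — the reference index is 453, under the 470 limit — but (g) sets (f) aside: (g) operates against (f): a current Annual Registration is held. (h) is not engaged (aggregate throughput is 150 units, short of 200 units), so (g) stands. So (a) applies.
Exception (b) does not apply: there is no Annual Clearance in force.
Exception (c)'s conditions are all satisfied: the setback is at least 3 m on every side; the structure's height is 11 ft, less than the 12 ft limit. But: (k) operates — the lot is in a historic district. Exception (c) does not apply.
Exception (d) does not apply: electrical service is planned.
All of (e)'s requirements are met (the reportable unit count is 33, meeting the 30 threshold; the structure will not be visible from the street). However, paragraphs (l)–(m) must be considered: (l) operates against (e): a current General Approval is held. (m) is not triggered (the coverage ratio is 41%, not under 36%), so (l) stands. Exception (e) does not apply.

No — exception (a) applies; Hana does not need a building permit.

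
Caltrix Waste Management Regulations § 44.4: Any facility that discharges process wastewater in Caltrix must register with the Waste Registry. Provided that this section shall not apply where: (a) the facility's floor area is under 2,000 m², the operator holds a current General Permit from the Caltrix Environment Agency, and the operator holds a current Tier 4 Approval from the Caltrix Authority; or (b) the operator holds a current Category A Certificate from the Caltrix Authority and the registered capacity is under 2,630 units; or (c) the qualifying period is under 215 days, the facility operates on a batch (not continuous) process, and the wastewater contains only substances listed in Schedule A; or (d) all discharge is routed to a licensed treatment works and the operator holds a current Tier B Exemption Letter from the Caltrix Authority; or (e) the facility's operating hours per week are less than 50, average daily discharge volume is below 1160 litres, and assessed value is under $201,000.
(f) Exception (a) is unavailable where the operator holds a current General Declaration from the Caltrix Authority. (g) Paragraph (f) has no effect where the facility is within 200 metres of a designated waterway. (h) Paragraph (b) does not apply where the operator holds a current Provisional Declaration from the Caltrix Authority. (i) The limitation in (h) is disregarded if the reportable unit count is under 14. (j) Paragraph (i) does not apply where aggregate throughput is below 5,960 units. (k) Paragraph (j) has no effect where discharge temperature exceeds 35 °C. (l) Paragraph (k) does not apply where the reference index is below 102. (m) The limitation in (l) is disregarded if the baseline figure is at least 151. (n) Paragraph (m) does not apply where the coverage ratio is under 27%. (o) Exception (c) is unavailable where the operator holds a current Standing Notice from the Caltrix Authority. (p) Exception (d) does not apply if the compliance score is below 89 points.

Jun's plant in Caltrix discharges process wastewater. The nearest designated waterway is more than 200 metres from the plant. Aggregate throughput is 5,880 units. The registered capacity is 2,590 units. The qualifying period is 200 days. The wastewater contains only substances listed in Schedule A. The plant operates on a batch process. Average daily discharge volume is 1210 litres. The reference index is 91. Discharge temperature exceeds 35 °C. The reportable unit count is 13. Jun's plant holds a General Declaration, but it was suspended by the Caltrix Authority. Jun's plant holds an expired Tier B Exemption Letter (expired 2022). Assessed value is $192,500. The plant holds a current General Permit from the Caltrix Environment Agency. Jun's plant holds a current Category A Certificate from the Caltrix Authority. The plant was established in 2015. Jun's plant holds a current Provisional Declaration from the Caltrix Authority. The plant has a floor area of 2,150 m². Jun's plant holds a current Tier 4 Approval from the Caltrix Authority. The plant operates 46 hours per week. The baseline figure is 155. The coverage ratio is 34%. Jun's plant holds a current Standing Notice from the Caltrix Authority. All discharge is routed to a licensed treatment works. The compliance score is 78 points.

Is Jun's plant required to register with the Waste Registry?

Exception (a) fails — the facility's floor area is 2,150 m², not under 2,000 m².
Exception (b) is satisfied on its face — a current Category A Certificate is held; the registered capacity is 2,590 units, under the 2,630 units limit. Applying paragraphs (h)–(n): (h) operates (a current Provisional Declaration is held), but is displaced by (i): (i) operates against (h): the reportable unit count is 13, under the 14 limit. (j) is engaged (aggregate throughput is 5,880 units, below the 5,960 units limit), but is set aside by (k): (k) applies — discharge temperature exceeds 35 °C. (l) is engaged (the reference index is 91, below the 102 limit), but is set aside by (m): (m) operates against (l): the baseline figure is 155, meeting the 151 threshold. (n), which would lift (m), is not engaged — the coverage ratio is 34%, not under 27%. Exception (b) stands.
Exception (c): the qualifying period is 200 days, under the 215 days limit; the facility operates on a batch process; the wastewater is Schedule-A-only — every condition holds. However, paragraph (o) must be considered: (o) operates against (c): a current Standing Notice is held. Exception (c) does not apply.
Exception (d) requires that the operator holds a current Tier B Exemption Letter from the Caltrix Authority; but the Tier B Exemption Letter is not current, so (d) is unavailable.
Exception (e) requires that average daily discharge volume is below 1160 litres; but average daily discharge volume is 1210 litres, not below 1160 litres, so (e) is unavailable.

No — exception (b) applies; Jun's plant is not required to register with the Waste Registry.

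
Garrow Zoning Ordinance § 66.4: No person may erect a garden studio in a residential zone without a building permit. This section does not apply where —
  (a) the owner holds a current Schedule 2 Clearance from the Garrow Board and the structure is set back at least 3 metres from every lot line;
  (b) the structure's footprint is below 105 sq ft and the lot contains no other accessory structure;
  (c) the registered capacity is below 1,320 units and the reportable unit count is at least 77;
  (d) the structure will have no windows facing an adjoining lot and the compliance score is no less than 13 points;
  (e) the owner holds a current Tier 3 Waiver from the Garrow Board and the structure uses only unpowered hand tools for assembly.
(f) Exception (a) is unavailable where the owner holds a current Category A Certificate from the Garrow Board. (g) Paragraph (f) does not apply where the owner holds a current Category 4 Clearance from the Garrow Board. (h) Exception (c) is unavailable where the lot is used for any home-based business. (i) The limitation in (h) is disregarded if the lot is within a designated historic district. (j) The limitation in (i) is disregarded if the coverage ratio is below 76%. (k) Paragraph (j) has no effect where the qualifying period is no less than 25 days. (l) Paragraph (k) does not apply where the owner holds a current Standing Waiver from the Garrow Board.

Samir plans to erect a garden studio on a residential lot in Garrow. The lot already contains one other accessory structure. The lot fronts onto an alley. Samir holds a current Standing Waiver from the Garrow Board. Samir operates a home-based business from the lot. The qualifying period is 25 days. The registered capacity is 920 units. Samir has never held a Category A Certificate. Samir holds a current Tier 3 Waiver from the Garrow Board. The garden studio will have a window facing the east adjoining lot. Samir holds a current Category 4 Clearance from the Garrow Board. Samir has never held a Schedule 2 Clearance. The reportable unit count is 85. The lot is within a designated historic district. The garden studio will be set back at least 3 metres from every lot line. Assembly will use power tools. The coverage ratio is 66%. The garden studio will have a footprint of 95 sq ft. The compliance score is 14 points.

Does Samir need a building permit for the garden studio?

Yes — Samir must obtain a building permit.

Exception (a) fails — no current Schedule 2 Clearance is held.
Exception (b) does not apply: the lot already has another accessory structure.
Exception (c) is satisfied on its face — the registered capacity is 920 units, below the 1,320 units limit; the reportable unit count is 85, meeting the 77 threshold. Turning to paragraphs (h)–(l): (h) operates — a home-based business operates on the lot. (i) operates (the lot is in a historic district), but is overridden by (j): (j) operates — the coverage ratio is 66%, below the 76% limit. (k) is triggered (the qualifying period is 25 days, meeting the 25 days threshold), but is overridden by (l): (l) operates — a current Standing Waiver is held. Exception (c) does not apply.
Exception (d) does not apply: a window faces an adjoining lot.
Exception (e) does not apply: assembly uses power tools.
None of the exceptions is available; § 66.4 applies in full.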